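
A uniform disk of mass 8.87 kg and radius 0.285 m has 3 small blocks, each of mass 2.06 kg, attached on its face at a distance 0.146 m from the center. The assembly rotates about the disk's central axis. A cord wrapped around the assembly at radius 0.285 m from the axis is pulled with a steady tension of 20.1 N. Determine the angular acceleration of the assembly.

α ≈ 11.6 rad/s²

I_disk = ½MR² = ½(8.87)(0.285)² = 0.3602 kg·m².
I_blocks = 3·m·r² = 3(2.06)(0.146)² = 0.1317 kg·m².
Total I = 0.4920 kg·m².
τ = F r = (20.1)(0.285) = 5.728 N·m.
α = τ/I = 5.728/0.4920 = 11.64 rad/s².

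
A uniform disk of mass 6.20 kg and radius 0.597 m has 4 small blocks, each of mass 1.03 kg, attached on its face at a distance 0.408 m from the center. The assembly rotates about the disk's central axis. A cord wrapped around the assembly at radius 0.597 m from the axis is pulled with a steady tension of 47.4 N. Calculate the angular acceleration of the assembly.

α ≈ 15.8 rad/s²

I_disk = ½MR² = ½(6.20)(0.597)² = 1.105 kg·m².
I_blocks = 4·m·r² = 4(1.03)(0.408)² = 0.6858 kg·m².
Total I = 1.791 kg·m².
τ = F r = (47.4)(0.597) = 28.30 N·m.
α = τ/I = 28.30/1.791 = 15.80 rad/s².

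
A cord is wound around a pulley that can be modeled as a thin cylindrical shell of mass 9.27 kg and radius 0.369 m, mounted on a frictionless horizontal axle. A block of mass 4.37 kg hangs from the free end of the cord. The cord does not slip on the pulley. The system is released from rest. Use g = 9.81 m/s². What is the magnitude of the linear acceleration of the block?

a ≈ 3.14 m/s²

I = MR² = (9.27)(0.369)² = 1.262 kg·m².
Block: mg − T = ma. Pulley: TR = Iα. No-slip: a = αR, so T = (I/R²)a = 9.270·a.
Then mg = (m + 9.270)a, so a = (4.37)(9.81)/(4.37 + 9.270) = 3.143 m/s².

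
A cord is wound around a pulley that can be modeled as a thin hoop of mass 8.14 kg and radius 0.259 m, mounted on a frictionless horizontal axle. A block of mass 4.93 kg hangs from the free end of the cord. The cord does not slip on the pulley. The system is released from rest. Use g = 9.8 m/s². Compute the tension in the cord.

T ≈ 30.1 N

I = MR² = (8.14)(0.259)² = 0.5460 kg·m².
Block: mg − T = ma. Pulley: TR = Iα. No-slip: a = αR, so T = (I/R²)a = 8.140·a.
Then mg = (m + 8.140)a, so a = (4.93)(9.8)/(4.93 + 8.140) = 3.697 m/s².
T = 8.140·a = 30.09 N.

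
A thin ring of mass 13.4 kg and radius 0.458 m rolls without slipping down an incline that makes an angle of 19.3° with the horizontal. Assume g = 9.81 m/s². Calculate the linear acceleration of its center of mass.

Translation along the incline: Mg sinθ − f = Ma.
Rotation about the center: fR = Iα with I = MR². No-slip gives a = αR, so f = (I/R²)a = M a.
Substituting: Mg sinθ = (1 + 1.000)Ma, so a = g sinθ/(1 + 1.000) = (9.81) sin 19.3° / 2.000 = 1.621 m/s².

a ≈ 1.62 m/s²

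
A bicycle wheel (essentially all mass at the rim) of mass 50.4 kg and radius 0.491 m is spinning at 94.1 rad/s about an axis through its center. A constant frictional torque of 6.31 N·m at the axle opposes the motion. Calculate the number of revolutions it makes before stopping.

≈ 1360 revolutions

I = MR² = (50.4)(0.491)² = 12.15 kg·m².
The net torque has magnitude 6.31 N·m, opposing ω.
|α| = τ/I = 6.310/12.15 = 0.5193 rad/s² (deceleration).
ω² = ω₀² − 2|α|θ with ω = 0 ⇒ θ = ω₀²/(2|α|) = 8525 rad = 1357 rev.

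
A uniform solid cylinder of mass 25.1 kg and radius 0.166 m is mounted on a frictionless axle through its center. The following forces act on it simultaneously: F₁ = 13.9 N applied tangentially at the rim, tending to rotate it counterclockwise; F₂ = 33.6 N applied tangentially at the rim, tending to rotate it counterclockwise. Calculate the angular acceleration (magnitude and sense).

α ≈ 22.8 rad/s², counterclockwise

I = ½MR² = (1/2)(25.1)(0.166)² = 0.3458 kg·m².
Taking counterclockwise as positive: τ₁ = +(13.9)(0.166) = +2.307 N·m; τ₂ = +(33.6)(0.166) = +5.578 N·m.
Net torque τ = 7.885 N·m.
α = τ/I = 7.885/0.3458 = 22.80 rad/s².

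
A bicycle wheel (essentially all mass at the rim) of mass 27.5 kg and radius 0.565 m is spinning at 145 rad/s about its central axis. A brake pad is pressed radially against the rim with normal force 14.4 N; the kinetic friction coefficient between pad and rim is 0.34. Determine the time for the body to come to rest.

t ≈ 460 s

I = MR² = (27.5)(0.565)² = 8.779 kg·m².
Friction force f = μN = (0.34)(14.4) = 4.896 N at the rim; torque magnitude τ = fR = 2.766 N·m, opposing ω.
|α| = τ/I = 2.766/8.779 = 0.3151 rad/s² (deceleration).
0 = ω₀ − |α|t ⇒ t = ω₀/|α| = 145/0.3151 = 460.2 s.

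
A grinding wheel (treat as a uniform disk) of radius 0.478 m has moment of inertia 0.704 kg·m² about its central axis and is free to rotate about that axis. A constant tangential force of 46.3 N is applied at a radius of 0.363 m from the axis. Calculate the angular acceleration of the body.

α ≈ 23.9 rad/s²

τ = F·r = (46.3)(0.363) = 16.81 N·m.
Newton's second law for rotation, τ = Iα, gives α = τ/I = 16.81/0.7040 = 23.87 rad/s².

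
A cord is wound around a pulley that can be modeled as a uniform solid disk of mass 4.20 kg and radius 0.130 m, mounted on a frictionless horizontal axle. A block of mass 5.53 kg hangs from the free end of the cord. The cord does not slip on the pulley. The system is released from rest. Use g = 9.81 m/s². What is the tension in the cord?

T ≈ 14.9 N

I = ½MR² = (1/2)(4.20)(0.130)² = 0.03549 kg·m².
Block: mg − T = ma. Pulley: TR = Iα. No-slip: a = αR, so T = (I/R²)a = 2.100·a.
Then mg = (m + 2.100)a, so a = (5.53)(9.81)/(5.53 + 2.100) = 7.110 m/s².
T = 2.100·a = 14.93 N.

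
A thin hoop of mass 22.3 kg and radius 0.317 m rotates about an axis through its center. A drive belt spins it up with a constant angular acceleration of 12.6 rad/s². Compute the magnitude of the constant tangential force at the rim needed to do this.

F ≈ 89.1 N

I = MR² = (22.3)(0.317)² = 2.241 kg·m².
The required torque is τ = Iα = (2.241)(12.60) = 28.24 N·m.
A tangential force at the rim gives τ = FR, so F = τ/R = 28.24/0.317 = 89.07 N.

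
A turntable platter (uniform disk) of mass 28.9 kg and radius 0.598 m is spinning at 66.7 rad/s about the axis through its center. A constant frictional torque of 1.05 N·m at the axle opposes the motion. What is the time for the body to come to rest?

t ≈ 328 s

I = ½MR² = (1/2)(28.9)(0.598)² = 5.167 kg·m².
The net torque has magnitude 1.05 N·m, opposing ω.
|α| = τ/I = 1.050/5.167 = 0.2032 rad/s² (deceleration).
0 = ω₀ − |α|t ⇒ t = ω₀/|α| = 66.7/0.2032 = 328.3 s.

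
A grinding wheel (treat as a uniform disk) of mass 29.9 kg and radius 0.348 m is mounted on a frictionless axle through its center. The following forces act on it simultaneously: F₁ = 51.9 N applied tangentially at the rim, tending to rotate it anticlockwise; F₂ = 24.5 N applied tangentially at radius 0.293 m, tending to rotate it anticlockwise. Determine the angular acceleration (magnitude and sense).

I = ½MR² = (1/2)(29.9)(0.348)² = 1.811 kg·m².
Taking anticlockwise as positive: τ₁ = +(51.9)(0.348) = +18.06 N·m; τ₂ = +(24.5)(0.293) = +7.178 N·m.
Net torque τ = 25.24 N·m.
α = τ/I = 25.24/1.811 = 13.94 rad/s².

α ≈ 13.9 rad/s², anticlockwise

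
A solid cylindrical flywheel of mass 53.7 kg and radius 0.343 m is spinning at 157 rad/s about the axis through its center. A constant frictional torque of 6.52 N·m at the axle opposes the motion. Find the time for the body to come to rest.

t ≈ 76.1 s

I = ½MR² = (1/2)(53.7)(0.343)² = 3.159 kg·m².
The net torque has magnitude 6.52 N·m, opposing ω.
|α| = τ/I = 6.520/3.159 = 2.064 rad/s² (deceleration).
0 = ω₀ − |α|t ⇒ t = ω₀/|α| = 157/2.064 = 76.06 s.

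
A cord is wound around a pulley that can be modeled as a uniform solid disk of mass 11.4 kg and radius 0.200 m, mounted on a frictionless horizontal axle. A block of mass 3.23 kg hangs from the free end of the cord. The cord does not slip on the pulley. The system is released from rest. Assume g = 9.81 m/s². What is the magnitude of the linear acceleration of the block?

I = ½MR² = (1/2)(11.4)(0.200)² = 0.2280 kg·m².
Block: mg − T = ma. Pulley: TR = Iα. No-slip: a = αR, so T = (I/R²)a = 5.700·a.
Then mg = (m + 5.700)a, so a = (3.23)(9.81)/(3.23 + 5.700) = 3.548 m/s².

a ≈ 3.55 m/s²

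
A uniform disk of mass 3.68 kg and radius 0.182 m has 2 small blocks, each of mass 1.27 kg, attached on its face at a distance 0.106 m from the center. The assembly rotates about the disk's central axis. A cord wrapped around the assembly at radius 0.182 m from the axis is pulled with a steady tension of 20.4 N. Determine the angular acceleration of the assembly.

I_disk = ½MR² = ½(3.68)(0.182)² = 0.06095 kg·m².
I_blocks = 2·m·r² = 2(1.27)(0.106)² = 0.02854 kg·m².
Total I = 0.08949 kg·m².
τ = F r = (20.4)(0.182) = 3.713 N·m.
α = τ/I = 3.713/0.08949 = 41.49 rad/s².

α ≈ 41.5 rad/s²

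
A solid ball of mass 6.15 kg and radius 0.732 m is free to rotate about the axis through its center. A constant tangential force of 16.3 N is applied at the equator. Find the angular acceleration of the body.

α ≈ 9.05 rad/s²

I = (2/5)MR² = (2/5)(6.15)(0.732)² = 1.318 kg·m².
τ = F R = (16.3)(0.732) = 11.93 N·m.
Newton's second law for rotation, τ = Iα, gives α = τ/I = 11.93/1.318 = 9.052 rad/s².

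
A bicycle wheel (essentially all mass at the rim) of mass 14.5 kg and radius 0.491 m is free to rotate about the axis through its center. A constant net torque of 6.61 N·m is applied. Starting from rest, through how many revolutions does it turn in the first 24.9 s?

≈ 93.3 revolutions

I = MR² = (14.5)(0.491)² = 3.496 kg·m².
α = τ/I = 6.61/3.496 = 1.891 rad/s².
θ = ½αt² = ½(1.891)(24.9)² = 586.2 rad.
Revolutions = θ/(2π) = 93.30.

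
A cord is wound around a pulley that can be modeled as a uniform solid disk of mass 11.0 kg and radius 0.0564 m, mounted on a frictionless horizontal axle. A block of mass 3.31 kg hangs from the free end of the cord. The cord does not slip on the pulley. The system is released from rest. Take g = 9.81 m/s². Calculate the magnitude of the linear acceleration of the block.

a ≈ 3.69 m/s²

I = ½MR² = (1/2)(11.0)(0.0564)² = 0.01750 kg·m².
Block: mg − T = ma. Pulley: TR = Iα. No-slip: a = αR, so T = (I/R²)a = 5.500·a.
Then mg = (m + 5.500)a, so a = (3.31)(9.81)/(3.31 + 5.500) = 3.686 m/s².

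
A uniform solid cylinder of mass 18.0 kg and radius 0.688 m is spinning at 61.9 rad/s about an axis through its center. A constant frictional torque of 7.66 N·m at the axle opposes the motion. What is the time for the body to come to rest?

I = ½MR² = (1/2)(18.0)(0.688)² = 4.260 kg·m².
The net torque has magnitude 7.66 N·m, opposing ω.
|α| = τ/I = 7.660/4.260 = 1.798 rad/s² (deceleration).
0 = ω₀ − |α|t ⇒ t = ω₀/|α| = 61.9/1.798 = 34.43 s.

t ≈ 34.4 s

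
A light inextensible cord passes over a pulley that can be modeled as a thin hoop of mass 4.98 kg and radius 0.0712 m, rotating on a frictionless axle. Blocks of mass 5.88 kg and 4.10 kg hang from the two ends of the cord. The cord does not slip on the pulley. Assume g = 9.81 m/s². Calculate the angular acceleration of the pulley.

I = MR² = (4.98)(0.0712)² = 0.02525 kg·m².
Heavier block: m₁g − T₁ = m₁a. Lighter block: T₂ − m₂g = m₂a.
Pulley: (T₁ − T₂)R = Iα = I(a/R), so T₁ − T₂ = (I/R²)a = 1·M_p a = 4.980·a.
Adding the three: (m₁ − m₂)g = (m₁ + m₂ + 4.980)a, so a = (5.88 − 4.10)(9.81)/(5.88 + 4.10 + 4.980) = 1.167 m/s².
α = a/R = 1.167/0.0712 = 16.39 rad/s².

α ≈ 16.4 rad/s²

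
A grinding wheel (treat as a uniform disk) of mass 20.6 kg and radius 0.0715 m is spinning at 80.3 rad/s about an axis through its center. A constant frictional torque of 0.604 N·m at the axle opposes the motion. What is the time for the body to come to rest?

t ≈ 7.00 s

I = ½MR² = (1/2)(20.6)(0.0715)² = 0.05266 kg·m².
The net torque has magnitude 0.604 N·m, opposing ω.
|α| = τ/I = 0.6040/0.05266 = 11.47 rad/s² (deceleration).
0 = ω₀ − |α|t ⇒ t = ω₀/|α| = 80.3/11.47 = 7.000 s.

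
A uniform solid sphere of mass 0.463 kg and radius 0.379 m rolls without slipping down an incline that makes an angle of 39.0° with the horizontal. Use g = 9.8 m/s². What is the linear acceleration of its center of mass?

Translation along the incline: Mg sinθ − f = Ma.
Rotation about the center: fR = Iα with I = (2/5)MR². No-slip gives a = αR, so f = (I/R²)a = (2/5)M a.
Substituting: Mg sinθ = (1 + 0.4000)Ma, so a = g sinθ/(1 + 0.4000) = (9.8) sin 39.0° / 1.400 = 4.405 m/s².

a ≈ 4.41 m/s²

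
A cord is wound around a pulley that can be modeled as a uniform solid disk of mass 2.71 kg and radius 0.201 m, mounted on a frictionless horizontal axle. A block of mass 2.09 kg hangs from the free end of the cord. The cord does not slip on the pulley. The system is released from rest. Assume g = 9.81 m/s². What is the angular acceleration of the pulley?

I = ½MR² = (1/2)(2.71)(0.201)² = 0.05474 kg·m².
Block: mg − T = ma. Pulley: TR = Iα. No-slip: a = αR, so T = (I/R²)a = 1.355·a.
Then mg = (m + 1.355)a, so a = (2.09)(9.81)/(2.09 + 1.355) = 5.951 m/s².
α = a/R = 5.951/0.201 = 29.61 rad/s².

α ≈ 29.6 rad/s²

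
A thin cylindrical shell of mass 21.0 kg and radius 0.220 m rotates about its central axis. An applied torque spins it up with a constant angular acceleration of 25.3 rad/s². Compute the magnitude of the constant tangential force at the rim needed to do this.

F ≈ 117 N

I = MR² = (21.0)(0.220)² = 1.016 kg·m².
The required torque is τ = Iα = (1.016)(25.30) = 25.71 N·m.
A tangential force at the rim gives τ = FR, so F = τ/R = 25.71/0.220 = 116.9 N.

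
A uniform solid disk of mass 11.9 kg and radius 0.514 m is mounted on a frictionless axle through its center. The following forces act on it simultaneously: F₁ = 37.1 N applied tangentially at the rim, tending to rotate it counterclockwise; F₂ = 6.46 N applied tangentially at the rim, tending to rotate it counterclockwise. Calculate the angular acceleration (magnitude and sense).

I = ½MR² = (1/2)(11.9)(0.514)² = 1.572 kg·m².
Taking counterclockwise as positive: τ₁ = +(37.1)(0.514) = +19.07 N·m; τ₂ = +(6.46)(0.514) = +3.320 N·m.
Net torque τ = 22.39 N·m.
α = τ/I = 22.39/1.572 = 14.24 rad/s².

α ≈ 14.2 rad/s², counterclockwise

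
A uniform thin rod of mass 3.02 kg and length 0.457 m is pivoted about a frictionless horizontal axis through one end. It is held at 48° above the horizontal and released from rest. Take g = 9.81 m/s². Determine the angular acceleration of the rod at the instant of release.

α ≈ 21.5 rad/s²

About the pivot, I = (1/3)ML² = (1/3)(3.02)(0.457)² = 0.2102 kg·m².
The weight acts at the center, a distance L/2 = 0.2285 m from the pivot; τ = Mg(L/2) cos 48° = 4.530 N·m.
α = τ/I = 4.530/0.2102 = 21.55 rad/s².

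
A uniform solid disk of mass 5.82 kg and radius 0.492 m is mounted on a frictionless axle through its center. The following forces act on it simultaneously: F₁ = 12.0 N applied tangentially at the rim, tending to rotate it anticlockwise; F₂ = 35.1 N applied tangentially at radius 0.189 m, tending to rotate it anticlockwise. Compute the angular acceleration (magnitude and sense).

I = ½MR² = (1/2)(5.82)(0.492)² = 0.7044 kg·m².
Taking anticlockwise as positive: τ₁ = +(12.0)(0.492) = +5.904 N·m; τ₂ = +(35.1)(0.189) = +6.634 N·m.
Net torque τ = 12.54 N·m.
α = τ/I = 12.54/0.7044 = 17.80 rad/s².

α ≈ 17.8 rad/s², anticlockwise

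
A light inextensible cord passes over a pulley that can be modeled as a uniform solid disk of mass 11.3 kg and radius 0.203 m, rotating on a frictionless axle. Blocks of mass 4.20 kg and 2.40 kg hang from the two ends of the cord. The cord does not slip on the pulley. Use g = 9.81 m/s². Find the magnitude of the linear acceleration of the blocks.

a ≈ 1.44 m/s²

I = ½MR² = (1/2)(11.3)(0.203)² = 0.2328 kg·m².
Heavier block: m₁g − T₁ = m₁a. Lighter block: T₂ − m₂g = m₂a.
Pulley: (T₁ − T₂)R = Iα = I(a/R), so T₁ − T₂ = (I/R²)a = (1/2)M_p a = 5.650·a.
Adding the three: (m₁ − m₂)g = (m₁ + m₂ + 5.650)a, so a = (4.20 − 2.40)(9.81)/(4.20 + 2.40 + 5.650) = 1.441 m/s².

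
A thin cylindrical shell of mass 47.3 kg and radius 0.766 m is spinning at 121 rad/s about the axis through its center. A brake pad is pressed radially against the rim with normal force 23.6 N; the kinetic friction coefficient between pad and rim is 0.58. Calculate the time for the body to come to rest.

t ≈ 320 s

I = MR² = (47.3)(0.766)² = 27.75 kg·m².
Friction force f = μN = (0.58)(23.6) = 13.69 N at the rim; torque magnitude τ = fR = 10.49 N·m, opposing ω.
|α| = τ/I = 10.49/27.75 = 0.3778 rad/s² (deceleration).
0 = ω₀ − |α|t ⇒ t = ω₀/|α| = 121/0.3778 = 320.3 s.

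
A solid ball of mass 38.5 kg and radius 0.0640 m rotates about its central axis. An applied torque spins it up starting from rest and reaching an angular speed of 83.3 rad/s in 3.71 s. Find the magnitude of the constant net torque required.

τ ≈ 1.42 N·m

I = (2/5)MR² = (2/5)(38.5)(0.0640)² = 0.06308 kg·m².
α = Δω/Δt = (83.3 − 0)/3.71 = 22.45 rad/s².
τ = Iα = (0.06308)(22.45) = 1.416 N·m.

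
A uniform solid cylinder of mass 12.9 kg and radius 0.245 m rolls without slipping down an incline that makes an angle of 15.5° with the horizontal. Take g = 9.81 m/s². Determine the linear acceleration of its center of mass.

a ≈ 1.75 m/s²

Translation along the incline: Mg sinθ − f = Ma.
Rotation about the center: fR = Iα with I = ½MR². No-slip gives a = αR, so f = (I/R²)a = (1/2)M a.
Substituting: Mg sinθ = (1 + 0.5000)Ma, so a = g sinθ/(1 + 0.5000) = (9.81) sin 15.5° / 1.500 = 1.748 m/s².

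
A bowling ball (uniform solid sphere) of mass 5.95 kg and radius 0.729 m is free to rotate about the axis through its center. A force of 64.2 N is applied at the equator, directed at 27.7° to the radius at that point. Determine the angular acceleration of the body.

α ≈ 17.2 rad/s²

I = (2/5)MR² = (2/5)(5.95)(0.729)² = 1.265 kg·m².
Only the tangential component produces torque: τ = F R sinθ = (64.2)(0.729) sin 27.7° = 21.76 N·m.
From τ = Iα: α = 21.76/1.265 = 17.20 rad/s².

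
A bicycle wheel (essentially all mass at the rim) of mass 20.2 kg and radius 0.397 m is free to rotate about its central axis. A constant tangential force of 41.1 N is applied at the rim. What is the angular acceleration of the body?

I = MR² = (20.2)(0.397)² = 3.184 kg·m².
τ = F R = (41.1)(0.397) = 16.32 N·m.
Newton's second law for rotation, τ = Iα, gives α = τ/I = 16.32/3.184 = 5.125 rad/s².

α ≈ 5.13 rad/s²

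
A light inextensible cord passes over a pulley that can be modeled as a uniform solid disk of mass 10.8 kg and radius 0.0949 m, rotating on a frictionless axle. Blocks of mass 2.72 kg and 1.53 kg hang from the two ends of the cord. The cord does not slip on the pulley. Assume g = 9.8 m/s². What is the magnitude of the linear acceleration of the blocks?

I = ½MR² = (1/2)(10.8)(0.0949)² = 0.04863 kg·m².
Heavier block: m₁g − T₁ = m₁a. Lighter block: T₂ − m₂g = m₂a.
Pulley: (T₁ − T₂)R = Iα = I(a/R), so T₁ − T₂ = (I/R²)a = (1/2)M_p a = 5.400·a.
Adding the three: (m₁ − m₂)g = (m₁ + m₂ + 5.400)a, so a = (2.72 − 1.53)(9.8)/(2.72 + 1.53 + 5.400) = 1.208 m/s².

a ≈ 1.21 m/s²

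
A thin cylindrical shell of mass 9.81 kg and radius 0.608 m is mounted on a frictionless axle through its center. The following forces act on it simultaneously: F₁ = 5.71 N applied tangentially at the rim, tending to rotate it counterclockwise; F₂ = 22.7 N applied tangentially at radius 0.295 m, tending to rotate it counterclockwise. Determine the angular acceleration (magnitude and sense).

α ≈ 2.80 rad/s², counterclockwise

I = MR² = (9.81)(0.608)² = 3.626 kg·m².
Taking counterclockwise as positive: τ₁ = +(5.71)(0.608) = +3.472 N·m; τ₂ = +(22.7)(0.295) = +6.696 N·m.
Net torque τ = 10.17 N·m.
α = τ/I = 10.17/3.626 = 2.804 rad/s².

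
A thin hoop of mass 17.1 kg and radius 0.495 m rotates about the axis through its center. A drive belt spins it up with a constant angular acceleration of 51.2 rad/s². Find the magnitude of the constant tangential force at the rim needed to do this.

I = MR² = (17.1)(0.495)² = 4.190 kg·m².
The required torque is τ = Iα = (4.190)(51.20) = 214.5 N·m.
A tangential force at the rim gives τ = FR, so F = τ/R = 214.5/0.495 = 433.4 N.

F ≈ 433 N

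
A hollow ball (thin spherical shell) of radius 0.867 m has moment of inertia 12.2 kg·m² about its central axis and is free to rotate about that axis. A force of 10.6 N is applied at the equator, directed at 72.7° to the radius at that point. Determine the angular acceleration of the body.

Only the tangential component produces torque: τ = F R sinθ = (10.6)(0.867) sin 72.7° = 8.774 N·m.
From τ = Iα: α = 8.774/12.20 = 0.7192 rad/s².

α ≈ 0.719 rad/s²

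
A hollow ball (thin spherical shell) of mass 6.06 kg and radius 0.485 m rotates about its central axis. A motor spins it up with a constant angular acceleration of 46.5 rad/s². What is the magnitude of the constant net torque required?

τ ≈ 44.2 N·m

I = (2/3)MR² = (2/3)(6.06)(0.485)² = 0.9503 kg·m².
τ = Iα = (0.9503)(46.50) = 44.19 N·m.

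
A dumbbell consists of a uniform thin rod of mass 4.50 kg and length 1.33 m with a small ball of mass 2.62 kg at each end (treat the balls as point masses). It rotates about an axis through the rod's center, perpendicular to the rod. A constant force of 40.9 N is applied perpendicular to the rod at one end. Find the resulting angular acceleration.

α ≈ 9.13 rad/s²

I_rod = (1/12)ML² = (1/12)(4.50)(1.33)² = 0.6633 kg·m².
I_balls = 2·m·(L/2)² = 2(2.62)(0.6650)² = 2.317 kg·m².
Total I = 2.981 kg·m².
τ = F·(L/2) = (40.9)(0.665) = 27.20 N·m.
α = τ/I = 27.20/2.981 = 9.125 rad/s².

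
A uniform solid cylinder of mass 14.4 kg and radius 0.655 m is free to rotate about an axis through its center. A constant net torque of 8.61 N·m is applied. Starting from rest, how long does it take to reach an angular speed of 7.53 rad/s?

I = ½MR² = (1/2)(14.4)(0.655)² = 3.089 kg·m².
α = τ/I = 8.61/3.089 = 2.787 rad/s².
ω = αt ⇒ t = ω/α = 7.53/2.787 = 2.702 s.

t ≈ 2.70 s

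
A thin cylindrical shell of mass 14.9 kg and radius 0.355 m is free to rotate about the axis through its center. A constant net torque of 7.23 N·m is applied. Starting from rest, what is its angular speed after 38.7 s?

ω ≈ 149 rad/s

I = MR² = (14.9)(0.355)² = 1.878 kg·m².
α = τ/I = 7.23/1.878 = 3.850 rad/s².
ω = ω₀ + αt = 0 + (3.850)(38.7) = 149.0 rad/s.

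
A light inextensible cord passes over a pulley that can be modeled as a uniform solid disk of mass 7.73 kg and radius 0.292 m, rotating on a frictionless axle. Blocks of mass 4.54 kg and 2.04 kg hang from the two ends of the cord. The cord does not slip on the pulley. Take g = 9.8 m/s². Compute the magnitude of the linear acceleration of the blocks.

I = ½MR² = (1/2)(7.73)(0.292)² = 0.3295 kg·m².
Heavier block: m₁g − T₁ = m₁a. Lighter block: T₂ − m₂g = m₂a.
Pulley: (T₁ − T₂)R = Iα = I(a/R), so T₁ − T₂ = (I/R²)a = (1/2)M_p a = 3.865·a.
Adding the three: (m₁ − m₂)g = (m₁ + m₂ + 3.865)a, so a = (4.54 − 2.04)(9.8)/(4.54 + 2.04 + 3.865) = 2.346 m/s².

a ≈ 2.35 m/s²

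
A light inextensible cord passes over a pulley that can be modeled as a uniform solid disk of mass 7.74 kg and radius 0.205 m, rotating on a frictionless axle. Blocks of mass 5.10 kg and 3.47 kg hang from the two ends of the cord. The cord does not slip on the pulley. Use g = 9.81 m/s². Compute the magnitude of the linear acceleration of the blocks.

I = ½MR² = (1/2)(7.74)(0.205)² = 0.1626 kg·m².
Heavier block: m₁g − T₁ = m₁a. Lighter block: T₂ − m₂g = m₂a.
Pulley: (T₁ − T₂)R = Iα = I(a/R), so T₁ − T₂ = (I/R²)a = (1/2)M_p a = 3.870·a.
Adding the three: (m₁ − m₂)g = (m₁ + m₂ + 3.870)a, so a = (5.10 − 3.47)(9.81)/(5.10 + 3.47 + 3.870) = 1.285 m/s².

a ≈ 1.29 m/s²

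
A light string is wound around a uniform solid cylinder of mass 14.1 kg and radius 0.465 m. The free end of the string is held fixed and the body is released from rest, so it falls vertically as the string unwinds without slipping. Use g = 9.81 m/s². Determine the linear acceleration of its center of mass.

Translation: Mg − T = Ma. Rotation about the center: TR = Iα with I = ½MR².
With a = αR: T = (I/R²)a = (1/2)M a, so Mg = (1 + 0.5000)Ma.
a = g/(1 + 0.5000) = 9.81/1.500 = 6.540 m/s².

a ≈ 6.54 m/s²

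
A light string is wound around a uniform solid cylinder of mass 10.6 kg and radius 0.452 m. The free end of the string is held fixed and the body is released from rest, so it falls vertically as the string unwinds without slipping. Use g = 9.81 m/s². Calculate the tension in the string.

T ≈ 34.7 N

Translation: Mg − T = Ma. Rotation about the center: TR = Iα with I = ½MR².
With a = αR: T = (I/R²)a = (1/2)M a, so Mg = (1 + 0.5000)Ma.
a = g/(1 + 0.5000) = 9.81/1.500 = 6.540 m/s².
T = 0.5000·M·a = (0.5000)(10.6)(6.540) = 34.66 N.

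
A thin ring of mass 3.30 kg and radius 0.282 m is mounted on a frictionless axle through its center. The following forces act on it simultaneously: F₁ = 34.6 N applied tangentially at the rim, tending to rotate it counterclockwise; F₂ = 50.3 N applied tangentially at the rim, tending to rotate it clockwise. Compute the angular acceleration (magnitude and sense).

I = MR² = (3.30)(0.282)² = 0.2624 kg·m².
Taking counterclockwise as positive: τ₁ = +(34.6)(0.282) = +9.757 N·m; τ₂ = −(50.3)(0.282) = −14.18 N·m.
Net torque τ = -4.427 N·m.
α = τ/I = -4.427/0.2624 = -16.87 rad/s².

α ≈ 16.9 rad/s², clockwise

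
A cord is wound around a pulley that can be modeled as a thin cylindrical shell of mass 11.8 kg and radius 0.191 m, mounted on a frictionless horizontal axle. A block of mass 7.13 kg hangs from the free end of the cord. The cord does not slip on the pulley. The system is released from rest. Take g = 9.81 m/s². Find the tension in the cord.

T ≈ 43.6 N

I = MR² = (11.8)(0.191)² = 0.4305 kg·m².
Block: mg − T = ma. Pulley: TR = Iα. No-slip: a = αR, so T = (I/R²)a = 11.80·a.
Then mg = (m + 11.80)a, so a = (7.13)(9.81)/(7.13 + 11.80) = 3.695 m/s².
T = 11.80·a = 43.60 N.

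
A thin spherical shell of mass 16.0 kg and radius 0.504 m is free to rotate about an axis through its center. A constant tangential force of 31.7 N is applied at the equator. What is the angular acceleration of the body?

α ≈ 5.90 rad/s²

I = (2/3)MR² = (2/3)(16.0)(0.504)² = 2.710 kg·m².
τ = F R = (31.7)(0.504) = 15.98 N·m.
From τ = Iα: α = 15.98/2.710 = 5.897 rad/s².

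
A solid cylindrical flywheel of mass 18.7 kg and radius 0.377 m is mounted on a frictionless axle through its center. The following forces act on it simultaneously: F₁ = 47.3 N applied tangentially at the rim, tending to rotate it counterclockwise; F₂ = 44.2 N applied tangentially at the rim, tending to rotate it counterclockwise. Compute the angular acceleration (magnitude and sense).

α ≈ 26.0 rad/s², counterclockwise

I = ½MR² = (1/2)(18.7)(0.377)² = 1.329 kg·m².
Taking counterclockwise as positive: τ₁ = +(47.3)(0.377) = +17.83 N·m; τ₂ = +(44.2)(0.377) = +16.66 N·m.
Net torque τ = 34.50 N·m.
α = τ/I = 34.50/1.329 = 25.96 rad/s².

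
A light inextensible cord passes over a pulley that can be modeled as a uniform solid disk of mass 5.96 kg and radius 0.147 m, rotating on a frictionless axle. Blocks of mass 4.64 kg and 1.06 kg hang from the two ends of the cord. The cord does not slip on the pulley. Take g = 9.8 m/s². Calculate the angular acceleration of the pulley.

α ≈ 27.5 rad/s²

I = ½MR² = (1/2)(5.96)(0.147)² = 0.06439 kg·m².
Heavier block: m₁g − T₁ = m₁a. Lighter block: T₂ − m₂g = m₂a.
Pulley: (T₁ − T₂)R = Iα = I(a/R), so T₁ − T₂ = (I/R²)a = (1/2)M_p a = 2.980·a.
Adding the three: (m₁ − m₂)g = (m₁ + m₂ + 2.980)a, so a = (4.64 − 1.06)(9.8)/(4.64 + 1.06 + 2.980) = 4.042 m/s².
α = a/R = 4.042/0.147 = 27.50 rad/s².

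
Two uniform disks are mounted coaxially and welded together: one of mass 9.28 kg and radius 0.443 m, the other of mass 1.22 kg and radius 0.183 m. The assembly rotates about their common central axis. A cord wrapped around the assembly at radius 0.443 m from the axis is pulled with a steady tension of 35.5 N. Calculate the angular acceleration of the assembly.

I = ½M₁R₁² + ½M₂R₂² = ½(9.28)(0.443)² + ½(1.22)(0.183)² = 0.9310 kg·m².
τ = F r = (35.5)(0.443) = 15.73 N·m.
α = τ/I = 15.73/0.9310 = 16.89 rad/s².

α ≈ 16.9 rad/s²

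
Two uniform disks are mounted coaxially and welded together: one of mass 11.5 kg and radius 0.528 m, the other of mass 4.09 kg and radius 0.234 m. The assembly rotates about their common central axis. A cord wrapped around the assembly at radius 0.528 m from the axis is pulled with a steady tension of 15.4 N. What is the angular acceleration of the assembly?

α ≈ 4.74 rad/s²

I = ½M₁R₁² + ½M₂R₂² = ½(11.5)(0.528)² + ½(4.09)(0.234)² = 1.715 kg·m².
τ = F r = (15.4)(0.528) = 8.131 N·m.
α = τ/I = 8.131/1.715 = 4.741 rad/s².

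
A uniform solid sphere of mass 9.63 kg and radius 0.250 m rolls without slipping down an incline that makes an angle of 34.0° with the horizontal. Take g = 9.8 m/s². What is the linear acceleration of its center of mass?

a ≈ 3.91 m/s²

Translation along the incline: Mg sinθ − f = Ma.
Rotation about the center: fR = Iα with I = (2/5)MR². No-slip gives a = αR, so f = (I/R²)a = (2/5)M a.
Substituting: Mg sinθ = (1 + 0.4000)Ma, so a = g sinθ/(1 + 0.4000) = (9.8) sin 34.0° / 1.400 = 3.914 m/s².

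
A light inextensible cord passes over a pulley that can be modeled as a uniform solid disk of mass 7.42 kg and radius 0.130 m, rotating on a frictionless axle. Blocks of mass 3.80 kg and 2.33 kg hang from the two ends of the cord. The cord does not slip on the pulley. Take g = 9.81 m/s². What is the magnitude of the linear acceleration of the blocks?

I = ½MR² = (1/2)(7.42)(0.130)² = 0.06270 kg·m².
Heavier block: m₁g − T₁ = m₁a. Lighter block: T₂ − m₂g = m₂a.
Pulley: (T₁ − T₂)R = Iα = I(a/R), so T₁ − T₂ = (I/R²)a = (1/2)M_p a = 3.710·a.
Adding the three: (m₁ − m₂)g = (m₁ + m₂ + 3.710)a, so a = (3.80 − 2.33)(9.81)/(3.80 + 2.33 + 3.710) = 1.466 m/s².

a ≈ 1.47 m/s²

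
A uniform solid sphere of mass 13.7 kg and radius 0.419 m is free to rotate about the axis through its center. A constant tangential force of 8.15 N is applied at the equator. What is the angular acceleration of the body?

I = (2/5)MR² = (2/5)(13.7)(0.419)² = 0.9621 kg·m².
τ = F R = (8.15)(0.419) = 3.415 N·m.
Newton's second law for rotation, τ = Iα, gives α = τ/I = 3.415/0.9621 = 3.549 rad/s².

α ≈ 3.55 rad/s²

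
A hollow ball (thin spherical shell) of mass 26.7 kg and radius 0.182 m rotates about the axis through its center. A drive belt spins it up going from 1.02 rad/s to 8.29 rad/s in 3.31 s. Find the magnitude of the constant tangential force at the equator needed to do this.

F ≈ 7.12 N

I = (2/3)MR² = (2/3)(26.7)(0.182)² = 0.5896 kg·m².
α = Δω/Δt = (8.29 − 1.02)/3.31 = 2.196 rad/s².
The required torque is τ = Iα = (0.5896)(2.196) = 1.295 N·m.
A tangential force at the equator gives τ = FR, so F = τ/R = 1.295/0.182 = 7.115 N.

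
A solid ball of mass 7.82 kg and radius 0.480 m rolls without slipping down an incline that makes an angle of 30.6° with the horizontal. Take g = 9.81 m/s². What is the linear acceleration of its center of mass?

a ≈ 3.57 m/s²

Translation along the incline: Mg sinθ − f = Ma.
Rotation about the center: fR = Iα with I = (2/5)MR². No-slip gives a = αR, so f = (I/R²)a = (2/5)M a.
Substituting: Mg sinθ = (1 + 0.4000)Ma, so a = g sinθ/(1 + 0.4000) = (9.81) sin 30.6° / 1.400 = 3.567 m/s².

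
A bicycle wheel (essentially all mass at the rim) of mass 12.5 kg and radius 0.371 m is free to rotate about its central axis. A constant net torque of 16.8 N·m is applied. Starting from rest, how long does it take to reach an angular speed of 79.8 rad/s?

t ≈ 8.17 s

I = MR² = (12.5)(0.371)² = 1.721 kg·m².
α = τ/I = 16.8/1.721 = 9.765 rad/s².
ω = αt ⇒ t = ω/α = 79.8/9.765 = 8.172 s.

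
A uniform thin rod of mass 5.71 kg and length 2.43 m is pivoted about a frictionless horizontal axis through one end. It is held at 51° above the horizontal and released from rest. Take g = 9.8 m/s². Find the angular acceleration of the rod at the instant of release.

α ≈ 3.81 rad/s²

About the pivot, I = (1/3)ML² = (1/3)(5.71)(2.43)² = 11.24 kg·m².
The weight acts at the center, a distance L/2 = 1.215 m from the pivot; τ = Mg(L/2) cos 51° = 42.79 N·m.
α = τ/I = 42.79/11.24 = 3.807 rad/s².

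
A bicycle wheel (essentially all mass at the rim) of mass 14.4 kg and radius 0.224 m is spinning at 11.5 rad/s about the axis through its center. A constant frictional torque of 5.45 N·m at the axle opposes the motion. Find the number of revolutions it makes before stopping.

I = MR² = (14.4)(0.224)² = 0.7225 kg·m².
The net torque has magnitude 5.45 N·m, opposing ω.
|α| = τ/I = 5.450/0.7225 = 7.543 rad/s² (deceleration).
ω² = ω₀² − 2|α|θ with ω = 0 ⇒ θ = ω₀²/(2|α|) = 8.767 rad = 1.395 rev.

≈ 1.40 revolutions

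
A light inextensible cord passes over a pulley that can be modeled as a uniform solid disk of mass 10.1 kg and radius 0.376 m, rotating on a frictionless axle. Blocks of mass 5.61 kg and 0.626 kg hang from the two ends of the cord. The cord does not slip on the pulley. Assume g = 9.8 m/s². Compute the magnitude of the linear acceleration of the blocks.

a ≈ 4.33 m/s²

I = ½MR² = (1/2)(10.1)(0.376)² = 0.7139 kg·m².
Heavier block: m₁g − T₁ = m₁a. Lighter block: T₂ − m₂g = m₂a.
Pulley: (T₁ − T₂)R = Iα = I(a/R), so T₁ − T₂ = (I/R²)a = (1/2)M_p a = 5.050·a.
Adding the three: (m₁ − m₂)g = (m₁ + m₂ + 5.050)a, so a = (5.61 − 0.626)(9.8)/(5.61 + 0.626 + 5.050) = 4.328 m/s².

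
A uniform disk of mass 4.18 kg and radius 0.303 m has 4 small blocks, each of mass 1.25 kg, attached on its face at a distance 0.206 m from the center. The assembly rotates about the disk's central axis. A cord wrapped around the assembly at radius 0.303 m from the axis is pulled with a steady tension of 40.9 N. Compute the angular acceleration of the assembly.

I_disk = ½MR² = ½(4.18)(0.303)² = 0.1919 kg·m².
I_blocks = 4·m·r² = 4(1.25)(0.206)² = 0.2122 kg·m².
Total I = 0.4041 kg·m².
τ = F r = (40.9)(0.303) = 12.39 N·m.
α = τ/I = 12.39/0.4041 = 30.67 rad/s².

α ≈ 30.7 rad/s²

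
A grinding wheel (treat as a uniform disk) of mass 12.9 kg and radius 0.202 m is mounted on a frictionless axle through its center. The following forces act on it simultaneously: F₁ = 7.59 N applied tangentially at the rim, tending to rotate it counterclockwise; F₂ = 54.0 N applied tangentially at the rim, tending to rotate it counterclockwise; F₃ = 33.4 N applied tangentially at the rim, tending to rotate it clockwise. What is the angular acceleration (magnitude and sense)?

α ≈ 21.6 rad/s², counterclockwise

I = ½MR² = (1/2)(12.9)(0.202)² = 0.2632 kg·m².
Taking counterclockwise as positive: τ₁ = +(7.59)(0.202) = +1.533 N·m; τ₂ = +(54.0)(0.202) = +10.91 N·m; τ₃ = −(33.4)(0.202) = −6.747 N·m.
Net torque τ = 5.694 N·m.
α = τ/I = 5.694/0.2632 = 21.64 rad/s².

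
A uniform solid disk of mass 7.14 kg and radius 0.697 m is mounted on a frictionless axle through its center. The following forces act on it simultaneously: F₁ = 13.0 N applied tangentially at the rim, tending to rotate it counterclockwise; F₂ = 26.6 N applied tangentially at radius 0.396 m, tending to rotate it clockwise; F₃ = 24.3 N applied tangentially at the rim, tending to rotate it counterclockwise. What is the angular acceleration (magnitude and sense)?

I = ½MR² = (1/2)(7.14)(0.697)² = 1.734 kg·m².
Taking counterclockwise as positive: τ₁ = +(13.0)(0.697) = +9.061 N·m; τ₂ = −(26.6)(0.396) = −10.53 N·m; τ₃ = +(24.3)(0.697) = +16.94 N·m.
Net torque τ = 15.46 N·m.
α = τ/I = 15.46/1.734 = 8.917 rad/s².

α ≈ 8.92 rad/s², counterclockwise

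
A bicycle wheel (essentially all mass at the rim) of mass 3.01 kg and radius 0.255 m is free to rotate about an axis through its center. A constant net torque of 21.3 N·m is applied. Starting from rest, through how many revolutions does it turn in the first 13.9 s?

≈ 1670 revolutions

I = MR² = (3.01)(0.255)² = 0.1957 kg·m².
α = τ/I = 21.3/0.1957 = 108.8 rad/s².
θ = ½αt² = ½(108.8)(13.9)² = 10510 rad.
Revolutions = θ/(2π) = 1673.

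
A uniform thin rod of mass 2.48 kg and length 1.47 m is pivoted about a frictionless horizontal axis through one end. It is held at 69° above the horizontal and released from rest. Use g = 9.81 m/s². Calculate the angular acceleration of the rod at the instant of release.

α ≈ 3.59 rad/s²

About the pivot, I = (1/3)ML² = (1/3)(2.48)(1.47)² = 1.786 kg·m².
The weight acts at the center, a distance L/2 = 0.7350 m from the pivot; τ = Mg(L/2) cos 69° = 6.408 N·m.
α = τ/I = 6.408/1.786 = 3.587 rad/s².
(Equivalently α = (3g/(2L)) cos 69° = 3.587 rad/s².)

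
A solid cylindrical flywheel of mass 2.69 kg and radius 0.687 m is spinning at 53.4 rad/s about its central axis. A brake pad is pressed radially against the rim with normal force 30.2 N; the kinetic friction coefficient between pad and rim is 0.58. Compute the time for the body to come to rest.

I = ½MR² = (1/2)(2.69)(0.687)² = 0.6348 kg·m².
Friction force f = μN = (0.58)(30.2) = 17.52 N at the rim; torque magnitude τ = fR = 12.03 N·m, opposing ω.
|α| = τ/I = 12.03/0.6348 = 18.96 rad/s² (deceleration).
0 = ω₀ − |α|t ⇒ t = ω₀/|α| = 53.4/18.96 = 2.817 s.

t ≈ 2.82 s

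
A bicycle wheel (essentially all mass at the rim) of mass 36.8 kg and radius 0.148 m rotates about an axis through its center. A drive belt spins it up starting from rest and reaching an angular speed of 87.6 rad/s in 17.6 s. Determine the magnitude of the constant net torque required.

τ ≈ 4.01 N·m

I = MR² = (36.8)(0.148)² = 0.8061 kg·m².
α = Δω/Δt = (87.6 − 0)/17.6 = 4.977 rad/s².
τ = Iα = (0.8061)(4.977) = 4.012 N·m.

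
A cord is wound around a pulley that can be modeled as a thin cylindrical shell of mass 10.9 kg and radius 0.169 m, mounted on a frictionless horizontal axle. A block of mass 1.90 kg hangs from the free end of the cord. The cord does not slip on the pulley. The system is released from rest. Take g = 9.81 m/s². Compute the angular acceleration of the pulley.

I = MR² = (10.9)(0.169)² = 0.3113 kg·m².
Block: mg − T = ma. Pulley: TR = Iα. No-slip: a = αR, so T = (I/R²)a = 10.90·a.
Then mg = (m + 10.90)a, so a = (1.90)(9.81)/(1.90 + 10.90) = 1.456 m/s².
α = a/R = 1.456/0.169 = 8.616 rad/s².

α ≈ 8.62 rad/s²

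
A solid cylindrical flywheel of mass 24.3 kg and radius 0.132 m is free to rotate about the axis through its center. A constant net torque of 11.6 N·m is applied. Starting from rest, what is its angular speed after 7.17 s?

ω ≈ 393 rad/s

I = ½MR² = (1/2)(24.3)(0.132)² = 0.2117 kg·m².
α = τ/I = 11.6/0.2117 = 54.79 rad/s².
ω = ω₀ + αt = 0 + (54.79)(7.17) = 392.9 rad/s.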